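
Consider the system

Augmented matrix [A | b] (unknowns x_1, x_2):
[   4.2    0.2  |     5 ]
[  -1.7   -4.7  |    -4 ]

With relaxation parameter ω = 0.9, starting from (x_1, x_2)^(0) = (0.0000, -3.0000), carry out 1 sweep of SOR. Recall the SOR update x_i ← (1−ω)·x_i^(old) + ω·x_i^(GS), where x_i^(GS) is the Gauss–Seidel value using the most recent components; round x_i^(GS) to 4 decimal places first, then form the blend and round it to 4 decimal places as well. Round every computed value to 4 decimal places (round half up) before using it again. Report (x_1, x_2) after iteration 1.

Iteration 1:
  x_1: GS value = (5 - (0.2)·-3.0000) / (4.2) = 1.3333;  x_1 ← (1−ω)·0.0000 + ω·1.3333 = 1.2000
  x_2: GS value = (-4 - (-1.7)·1.2000) / (-4.7) = 0.4170;  x_2 ← (1−ω)·-3.0000 + ω·0.4170 = 0.0753

(1.2000, 0.0753)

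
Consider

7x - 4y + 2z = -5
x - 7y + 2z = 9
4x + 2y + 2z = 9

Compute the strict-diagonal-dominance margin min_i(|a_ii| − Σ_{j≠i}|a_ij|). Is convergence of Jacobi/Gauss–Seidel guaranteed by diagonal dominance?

-4

row 1: |7| − (4+2) = 1
row 2: |-7| − (1+2) = 4
row 3: |2| − (4+2) = -4
minimum over rows = -4 → not strictly diagonally dominant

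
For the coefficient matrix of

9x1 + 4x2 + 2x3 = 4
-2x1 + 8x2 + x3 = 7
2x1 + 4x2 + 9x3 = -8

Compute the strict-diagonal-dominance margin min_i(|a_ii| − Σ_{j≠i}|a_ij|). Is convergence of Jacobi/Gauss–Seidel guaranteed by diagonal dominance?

3

row 1: |9| − (4+2) = 3
row 2: |8| − (2+1) = 5
row 3: |9| − (2+4) = 3
minimum over rows = 3 → strictly diagonally dominant (convergence guaranteed)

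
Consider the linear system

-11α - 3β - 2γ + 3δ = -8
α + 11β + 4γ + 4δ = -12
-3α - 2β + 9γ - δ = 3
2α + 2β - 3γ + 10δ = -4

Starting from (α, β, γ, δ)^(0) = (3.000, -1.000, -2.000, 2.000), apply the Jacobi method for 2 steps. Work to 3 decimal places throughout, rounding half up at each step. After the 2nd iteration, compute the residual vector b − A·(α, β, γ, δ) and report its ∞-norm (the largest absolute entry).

5.146

Iteration 1:
  α = (-8 - (-3)·-1.000 - (-2)·-2.000 - (3)·2.000) / (-11) = 1.909
  β = (-12 - (1)·3.000 - (4)·-2.000 - (4)·2.000) / (11) = -1.364
  γ = (3 - (-3)·3.000 - (-2)·-1.000 - (-1)·2.000) / (9) = 1.333
  δ = (-4 - (2)·3.000 - (2)·-1.000 - (-3)·-2.000) / (10) = -1.400
Iteration 2:
  α = (-8 - (-3)·-1.364 - (-2)·1.333 - (3)·-1.400) / (-11) = 0.475
  β = (-12 - (1)·1.909 - (4)·1.333 - (4)·-1.400) / (11) = -1.240
  γ = (3 - (-3)·1.909 - (-2)·-1.364 - (-1)·-1.400) / (9) = 0.511
  δ = (-4 - (2)·1.909 - (2)·-1.364 - (-3)·1.333) / (10) = -0.109
Residual b − A·x = (-5.146, -0.443, -2.763, 0.153); ∞-norm = 5.146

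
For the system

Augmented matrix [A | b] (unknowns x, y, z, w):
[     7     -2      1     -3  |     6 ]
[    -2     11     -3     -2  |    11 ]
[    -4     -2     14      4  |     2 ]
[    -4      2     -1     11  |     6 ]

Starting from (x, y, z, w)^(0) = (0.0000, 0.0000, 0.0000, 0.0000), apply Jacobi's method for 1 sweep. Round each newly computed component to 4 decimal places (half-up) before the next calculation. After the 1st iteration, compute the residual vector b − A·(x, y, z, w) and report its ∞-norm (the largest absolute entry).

Iteration 1:
  x = (6 - (-2)·0.0000 - (1)·0.0000 - (-3)·0.0000) / (7) = 0.8571
  y = (11 - (-2)·0.0000 - (-3)·0.0000 - (-2)·0.0000) / (11) = 1.0000
  z = (2 - (-4)·0.0000 - (-2)·0.0000 - (4)·0.0000) / (14) = 0.1429
  w = (6 - (-4)·0.0000 - (2)·0.0000 - (-1)·0.0000) / (11) = 0.5455
Residual b − A·x = (3.4939, 3.2339, 3.2458, 1.5708); ∞-norm = 3.4939

3.4939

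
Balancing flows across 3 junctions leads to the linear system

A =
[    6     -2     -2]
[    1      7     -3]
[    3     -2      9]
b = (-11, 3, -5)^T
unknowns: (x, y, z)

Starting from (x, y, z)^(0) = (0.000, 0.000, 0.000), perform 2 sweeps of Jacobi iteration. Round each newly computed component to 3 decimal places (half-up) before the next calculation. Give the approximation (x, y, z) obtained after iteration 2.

Iteration 1:
  x = (-11 - (-2)·0.000 - (-2)·0.000) / (6) = -1.833
  y = (3 - (1)·0.000 - (-3)·0.000) / (7) = 0.429
  z = (-5 - (3)·0.000 - (-2)·0.000) / (9) = -0.556
Iteration 2:
  x = (-11 - (-2)·0.429 - (-2)·-0.556) / (6) = -1.876
  y = (3 - (1)·-1.833 - (-3)·-0.556) / (7) = 0.452
  z = (-5 - (3)·-1.833 - (-2)·0.429) / (9) = 0.151

(-1.876, 0.452, 0.151)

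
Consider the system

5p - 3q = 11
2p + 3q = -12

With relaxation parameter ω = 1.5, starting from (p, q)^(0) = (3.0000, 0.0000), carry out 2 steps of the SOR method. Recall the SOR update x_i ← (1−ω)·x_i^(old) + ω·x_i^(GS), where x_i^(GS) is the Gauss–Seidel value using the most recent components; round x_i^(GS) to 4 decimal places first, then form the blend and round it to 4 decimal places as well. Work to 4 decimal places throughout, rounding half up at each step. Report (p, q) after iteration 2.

(-4.6200, 2.5200)

Iteration 1:
  p: GS value = (11 - (-3)·0.0000) / (5) = 2.2000;  p ← (1−ω)·3.0000 + ω·2.2000 = 1.8000
  q: GS value = (-12 - (2)·1.8000) / (3) = -5.2000;  q ← (1−ω)·0.0000 + ω·-5.2000 = -7.8000
Iteration 2:
  p: GS value = (11 - (-3)·-7.8000) / (5) = -2.4800;  p ← (1−ω)·1.8000 + ω·-2.4800 = -4.6200
  q: GS value = (-12 - (2)·-4.6200) / (3) = -0.9200;  q ← (1−ω)·-7.8000 + ω·-0.9200 = 2.5200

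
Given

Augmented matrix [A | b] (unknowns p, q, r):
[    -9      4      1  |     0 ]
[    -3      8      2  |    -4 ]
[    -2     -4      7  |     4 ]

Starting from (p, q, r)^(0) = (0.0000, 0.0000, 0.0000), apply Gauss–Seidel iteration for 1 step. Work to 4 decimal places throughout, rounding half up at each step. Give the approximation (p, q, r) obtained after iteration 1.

Iteration 1:
  p = (0 - (4)·0.0000 - (1)·0.0000) / (-9) = 0.0000
  q = (-4 - (-3)·0.0000 - (2)·0.0000) / (8) = -0.5000
  r = (4 - (-2)·0.0000 - (-4)·-0.5000) / (7) = 0.2857

(0.0000, -0.5000, 0.2857)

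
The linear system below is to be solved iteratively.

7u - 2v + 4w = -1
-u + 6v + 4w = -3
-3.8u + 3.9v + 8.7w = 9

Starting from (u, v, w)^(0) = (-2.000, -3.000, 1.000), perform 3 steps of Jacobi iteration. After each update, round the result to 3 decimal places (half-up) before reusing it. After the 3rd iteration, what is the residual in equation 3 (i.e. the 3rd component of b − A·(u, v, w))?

Iteration 1:
  u = (-1 - (-2)·-3.000 - (4)·1.000) / (7) = -1.571
  v = (-3 - (-1)·-2.000 - (4)·1.000) / (6) = -1.500
  w = (9 - (-3.8)·-2.000 - (3.9)·-3.000) / (8.7) = 1.506
Iteration 2:
  u = (-1 - (-2)·-1.500 - (4)·1.506) / (7) = -1.432
  v = (-3 - (-1)·-1.571 - (4)·1.506) / (6) = -1.766
  w = (9 - (-3.8)·-1.571 - (3.9)·-1.500) / (8.7) = 1.021
Iteration 3:
  u = (-1 - (-2)·-1.766 - (4)·1.021) / (7) = -1.231
  v = (-3 - (-1)·-1.432 - (4)·1.021) / (6) = -1.419
  w = (9 - (-3.8)·-1.432 - (3.9)·-1.766) / (8.7) = 1.201
Residual b − A·x = (-0.025, -0.521, -0.592)

-0.592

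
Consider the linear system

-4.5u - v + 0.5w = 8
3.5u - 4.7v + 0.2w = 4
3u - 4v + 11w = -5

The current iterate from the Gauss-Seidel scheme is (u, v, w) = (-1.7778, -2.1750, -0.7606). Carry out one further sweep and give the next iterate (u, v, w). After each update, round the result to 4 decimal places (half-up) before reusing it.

(-1.3790, -1.9103, -0.7731)

One sweep:
  u = (8 - (-1)·-2.1750 - (0.5)·-0.7606) / (-4.5) = -1.3790
  v = (4 - (3.5)·-1.3790 - (0.2)·-0.7606) / (-4.7) = -1.9103
  w = (-5 - (3)·-1.3790 - (-4)·-1.9103) / (11) = -0.7731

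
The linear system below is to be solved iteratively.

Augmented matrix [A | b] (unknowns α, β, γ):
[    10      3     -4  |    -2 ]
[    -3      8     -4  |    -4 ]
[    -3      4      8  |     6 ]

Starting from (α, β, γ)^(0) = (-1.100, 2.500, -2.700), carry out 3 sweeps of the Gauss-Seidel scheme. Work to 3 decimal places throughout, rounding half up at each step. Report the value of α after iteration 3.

Iteration 1:
  α = (-2 - (3)·2.500 - (-4)·-2.700) / (10) = -2.030
  β = (-4 - (-3)·-2.030 - (-4)·-2.700) / (8) = -2.611
  γ = (6 - (-3)·-2.030 - (4)·-2.611) / (8) = 1.294
Iteration 2:
  α = (-2 - (3)·-2.611 - (-4)·1.294) / (10) = 1.101
  β = (-4 - (-3)·1.101 - (-4)·1.294) / (8) = 0.560
  γ = (6 - (-3)·1.101 - (4)·0.560) / (8) = 0.883
Iteration 3:
  α = (-2 - (3)·0.560 - (-4)·0.883) / (10) = -0.015
  β = (-4 - (-3)·-0.015 - (-4)·0.883) / (8) = -0.064
  γ = (6 - (-3)·-0.015 - (4)·-0.064) / (8) = 0.776

-0.015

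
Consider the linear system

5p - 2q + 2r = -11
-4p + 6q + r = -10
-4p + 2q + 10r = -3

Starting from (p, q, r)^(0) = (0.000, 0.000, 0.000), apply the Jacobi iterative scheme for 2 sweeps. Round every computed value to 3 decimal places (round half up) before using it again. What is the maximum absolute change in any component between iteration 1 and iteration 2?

1.416

Iteration 1:
  p = (-11 - (-2)·0.000 - (2)·0.000) / (5) = -2.200
  q = (-10 - (-4)·0.000 - (1)·0.000) / (6) = -1.667
  r = (-3 - (-4)·0.000 - (2)·0.000) / (10) = -0.300
Iteration 2:
  p = (-11 - (-2)·-1.667 - (2)·-0.300) / (5) = -2.747
  q = (-10 - (-4)·-2.200 - (1)·-0.300) / (6) = -3.083
  r = (-3 - (-4)·-2.200 - (2)·-1.667) / (10) = -0.847
Change: (-0.547, -1.416, -0.547) → max |·| = 1.416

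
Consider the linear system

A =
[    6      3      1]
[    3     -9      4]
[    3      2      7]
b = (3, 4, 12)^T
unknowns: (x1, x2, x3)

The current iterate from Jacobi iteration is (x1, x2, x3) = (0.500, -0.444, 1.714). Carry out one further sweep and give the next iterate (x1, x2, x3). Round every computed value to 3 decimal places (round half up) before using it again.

One sweep:
  x1 = (3 - (3)·-0.444 - (1)·1.714) / (6) = 0.436
  x2 = (4 - (3)·0.500 - (4)·1.714) / (-9) = 0.484
  x3 = (12 - (3)·0.500 - (2)·-0.444) / (7) = 1.627

(0.436, 0.484, 1.627)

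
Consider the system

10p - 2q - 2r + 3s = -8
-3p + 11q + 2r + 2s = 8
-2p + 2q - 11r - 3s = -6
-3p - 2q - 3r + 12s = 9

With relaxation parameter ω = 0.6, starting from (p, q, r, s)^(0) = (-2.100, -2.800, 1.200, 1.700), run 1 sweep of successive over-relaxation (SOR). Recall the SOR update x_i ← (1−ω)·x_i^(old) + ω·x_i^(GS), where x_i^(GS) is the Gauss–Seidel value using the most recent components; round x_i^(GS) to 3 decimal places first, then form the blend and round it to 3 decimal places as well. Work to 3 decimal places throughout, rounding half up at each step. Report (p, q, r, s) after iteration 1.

(-1.818, -1.298, 0.586, 0.816)

Iteration 1:
  p: GS value = (-8 - (-2)·-2.800 - (-2)·1.200 - (3)·1.700) / (10) = -1.630;  p ← (1−ω)·-2.100 + ω·-1.630 = -1.818
  q: GS value = (8 - (-3)·-1.818 - (2)·1.200 - (2)·1.700) / (11) = -0.296;  q ← (1−ω)·-2.800 + ω·-0.296 = -1.298
  r: GS value = (-6 - (-2)·-1.818 - (2)·-1.298 - (-3)·1.700) / (-11) = 0.176;  r ← (1−ω)·1.200 + ω·0.176 = 0.586
  s: GS value = (9 - (-3)·-1.818 - (-2)·-1.298 - (-3)·0.586) / (12) = 0.226;  s ← (1−ω)·1.700 + ω·0.226 = 0.816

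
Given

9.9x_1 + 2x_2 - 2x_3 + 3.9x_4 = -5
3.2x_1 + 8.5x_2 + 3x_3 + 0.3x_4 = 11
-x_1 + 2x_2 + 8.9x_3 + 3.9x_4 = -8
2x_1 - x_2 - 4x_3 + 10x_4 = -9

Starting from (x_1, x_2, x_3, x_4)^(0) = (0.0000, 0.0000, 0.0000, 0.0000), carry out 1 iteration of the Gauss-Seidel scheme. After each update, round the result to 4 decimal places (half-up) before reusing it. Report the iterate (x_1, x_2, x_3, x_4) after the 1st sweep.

Iteration 1:
  x_1 = (-5 - (2)·0.0000 - (-2)·0.0000 - (3.9)·0.0000) / (9.9) = -0.5051
  x_2 = (11 - (3.2)·-0.5051 - (3)·0.0000 - (0.3)·0.0000) / (8.5) = 1.4843
  x_3 = (-8 - (-1)·-0.5051 - (2)·1.4843 - (3.9)·0.0000) / (8.9) = -1.2892
  x_4 = (-9 - (2)·-0.5051 - (-1)·1.4843 - (-4)·-1.2892) / (10) = -1.1662

(-0.5051, 1.4843, -1.2892, -1.1662)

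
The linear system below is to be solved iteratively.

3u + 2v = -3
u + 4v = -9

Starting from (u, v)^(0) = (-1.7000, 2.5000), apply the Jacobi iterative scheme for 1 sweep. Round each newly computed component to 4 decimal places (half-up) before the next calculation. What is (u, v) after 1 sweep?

(-2.6667, -1.8250)

Iteration 1:
  u = (-3 - (2)·2.5000) / (3) = -2.6667
  v = (-9 - (1)·-1.7000) / (4) = -1.8250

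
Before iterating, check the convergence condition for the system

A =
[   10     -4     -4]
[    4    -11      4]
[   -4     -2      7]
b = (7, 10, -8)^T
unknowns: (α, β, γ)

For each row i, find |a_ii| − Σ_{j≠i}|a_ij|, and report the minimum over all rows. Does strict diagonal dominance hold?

row 1: |10| − (4+4) = 2
row 2: |-11| − (4+4) = 3
row 3: |7| − (4+2) = 1
minimum over rows = 1 → strictly diagonally dominant (convergence guaranteed)

1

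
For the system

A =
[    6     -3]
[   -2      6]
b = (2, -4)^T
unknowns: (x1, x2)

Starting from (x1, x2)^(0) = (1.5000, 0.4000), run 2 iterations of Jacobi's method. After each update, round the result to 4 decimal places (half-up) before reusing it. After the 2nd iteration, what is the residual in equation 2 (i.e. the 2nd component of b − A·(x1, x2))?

-0.5666

Iteration 1:
  x1 = (2 - (-3)·0.4000) / (6) = 0.5333
  x2 = (-4 - (-2)·1.5000) / (6) = -0.1667
Iteration 2:
  x1 = (2 - (-3)·-0.1667) / (6) = 0.2500
  x2 = (-4 - (-2)·0.5333) / (6) = -0.4889
Residual b − A·x = (-0.9667, -0.5666)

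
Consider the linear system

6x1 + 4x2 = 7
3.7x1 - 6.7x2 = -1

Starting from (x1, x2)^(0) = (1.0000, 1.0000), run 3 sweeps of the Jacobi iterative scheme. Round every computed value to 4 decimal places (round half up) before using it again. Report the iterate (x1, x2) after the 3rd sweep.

(0.8831, 0.5353)

Iteration 1:
  x1 = (7 - (4)·1.0000) / (6) = 0.5000
  x2 = (-1 - (3.7)·1.0000) / (-6.7) = 0.7015
Iteration 2:
  x1 = (7 - (4)·0.7015) / (6) = 0.6990
  x2 = (-1 - (3.7)·0.5000) / (-6.7) = 0.4254
Iteration 3:
  x1 = (7 - (4)·0.4254) / (6) = 0.8831
  x2 = (-1 - (3.7)·0.6990) / (-6.7) = 0.5353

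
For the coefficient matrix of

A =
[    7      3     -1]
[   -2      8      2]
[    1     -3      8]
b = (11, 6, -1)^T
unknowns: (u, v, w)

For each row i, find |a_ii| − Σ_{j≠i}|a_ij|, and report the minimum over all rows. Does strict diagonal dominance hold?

row 1: |7| − (3+1) = 3
row 2: |8| − (2+2) = 4
row 3: |8| − (1+3) = 4
minimum over rows = 3 → strictly diagonally dominant (convergence guaranteed)

3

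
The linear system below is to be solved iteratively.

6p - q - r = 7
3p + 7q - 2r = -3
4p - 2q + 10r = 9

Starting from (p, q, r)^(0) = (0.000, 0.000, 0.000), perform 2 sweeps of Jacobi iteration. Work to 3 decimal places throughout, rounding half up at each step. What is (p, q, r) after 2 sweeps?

(1.245, -0.672, 0.347)

Iteration 1:
  p = (7 - (-1)·0.000 - (-1)·0.000) / (6) = 1.167
  q = (-3 - (3)·0.000 - (-2)·0.000) / (7) = -0.429
  r = (9 - (4)·0.000 - (-2)·0.000) / (10) = 0.900
Iteration 2:
  p = (7 - (-1)·-0.429 - (-1)·0.900) / (6) = 1.245
  q = (-3 - (3)·1.167 - (-2)·0.900) / (7) = -0.672
  r = (9 - (4)·1.167 - (-2)·-0.429) / (10) = 0.347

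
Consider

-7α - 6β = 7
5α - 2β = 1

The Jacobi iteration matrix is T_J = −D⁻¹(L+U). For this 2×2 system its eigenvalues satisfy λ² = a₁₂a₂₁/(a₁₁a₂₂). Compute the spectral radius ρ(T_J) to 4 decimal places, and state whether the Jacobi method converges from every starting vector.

1.4639

a₁₂a₂₁/(a₁₁a₂₂) = (-6)·(5) / ((-7)·(-2)) = -2.142857
ρ = √|-2.142857| = √2.142857 = 1.4639
ρ > 1, so Jacobi diverges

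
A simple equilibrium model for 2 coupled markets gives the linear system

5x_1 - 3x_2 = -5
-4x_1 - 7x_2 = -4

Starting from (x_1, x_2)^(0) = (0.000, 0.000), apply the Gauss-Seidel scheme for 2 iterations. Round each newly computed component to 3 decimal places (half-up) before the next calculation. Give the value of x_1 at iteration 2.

-0.314

Iteration 1:
  x_1 = (-5 - (-3)·0.000) / (5) = -1.000
  x_2 = (-4 - (-4)·-1.000) / (-7) = 1.143
Iteration 2:
  x_1 = (-5 - (-3)·1.143) / (5) = -0.314
  x_2 = (-4 - (-4)·-0.314) / (-7) = 0.751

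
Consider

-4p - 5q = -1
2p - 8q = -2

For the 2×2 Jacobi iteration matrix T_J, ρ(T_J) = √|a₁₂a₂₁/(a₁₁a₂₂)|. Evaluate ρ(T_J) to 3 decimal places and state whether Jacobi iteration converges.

a₁₂a₂₁/(a₁₁a₂₂) = (-5)·(2) / ((-4)·(-8)) = -0.312500
ρ = √|-0.312500| = √0.312500 = 0.559
ρ < 1, so Jacobi converges

0.559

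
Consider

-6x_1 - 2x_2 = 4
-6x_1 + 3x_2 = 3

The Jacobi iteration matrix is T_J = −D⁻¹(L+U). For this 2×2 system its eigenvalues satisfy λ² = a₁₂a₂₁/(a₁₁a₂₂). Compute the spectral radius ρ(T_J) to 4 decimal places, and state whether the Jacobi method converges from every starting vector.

0.8165

a₁₂a₂₁/(a₁₁a₂₂) = (-2)·(-6) / ((-6)·(3)) = -0.666667
ρ = √|-0.666667| = √0.666667 = 0.8165
ρ < 1, so Jacobi converges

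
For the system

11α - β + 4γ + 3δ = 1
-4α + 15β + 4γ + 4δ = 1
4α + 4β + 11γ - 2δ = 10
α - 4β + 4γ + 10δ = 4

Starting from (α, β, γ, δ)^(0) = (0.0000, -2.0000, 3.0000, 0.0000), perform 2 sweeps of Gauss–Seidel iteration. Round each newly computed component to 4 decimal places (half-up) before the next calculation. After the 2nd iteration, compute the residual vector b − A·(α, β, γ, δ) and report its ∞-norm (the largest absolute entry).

Iteration 1:
  α = (1 - (-1)·-2.0000 - (4)·3.0000 - (3)·0.0000) / (11) = -1.1818
  β = (1 - (-4)·-1.1818 - (4)·3.0000 - (4)·0.0000) / (15) = -1.0485
  γ = (10 - (4)·-1.1818 - (4)·-1.0485 - (-2)·0.0000) / (11) = 1.7201
  δ = (4 - (1)·-1.1818 - (-4)·-1.0485 - (4)·1.7201) / (10) = -0.5893
Iteration 2:
  α = (1 - (-1)·-1.0485 - (4)·1.7201 - (3)·-0.5893) / (11) = -0.4692
  β = (1 - (-4)·-0.4692 - (4)·1.7201 - (4)·-0.5893) / (15) = -0.3600
  γ = (10 - (4)·-0.4692 - (4)·-0.3600 - (-2)·-0.5893) / (11) = 1.1035
  δ = (4 - (1)·-0.4692 - (-4)·-0.3600 - (4)·1.1035) / (10) = -0.1385
Residual b − A·x = (1.8027, 0.6632, 0.9013, 0.0002); ∞-norm = 1.8027

1.8027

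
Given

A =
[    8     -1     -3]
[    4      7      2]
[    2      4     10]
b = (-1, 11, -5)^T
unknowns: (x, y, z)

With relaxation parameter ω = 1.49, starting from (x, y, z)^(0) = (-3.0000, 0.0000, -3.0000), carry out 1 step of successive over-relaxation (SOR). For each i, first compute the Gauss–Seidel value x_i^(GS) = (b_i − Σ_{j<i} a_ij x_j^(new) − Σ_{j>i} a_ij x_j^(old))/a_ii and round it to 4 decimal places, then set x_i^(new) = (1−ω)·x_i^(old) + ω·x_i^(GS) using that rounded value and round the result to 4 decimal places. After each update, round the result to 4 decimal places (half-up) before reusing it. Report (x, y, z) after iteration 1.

(-0.3925, 3.9528, -1.5139)

Iteration 1:
  x: GS value = (-1 - (-1)·0.0000 - (-3)·-3.0000) / (8) = -1.2500;  x ← (1−ω)·-3.0000 + ω·-1.2500 = -0.3925
  y: GS value = (11 - (4)·-0.3925 - (2)·-3.0000) / (7) = 2.6529;  y ← (1−ω)·0.0000 + ω·2.6529 = 3.9528
  z: GS value = (-5 - (2)·-0.3925 - (4)·3.9528) / (10) = -2.0026;  z ← (1−ω)·-3.0000 + ω·-2.0026 = -1.5139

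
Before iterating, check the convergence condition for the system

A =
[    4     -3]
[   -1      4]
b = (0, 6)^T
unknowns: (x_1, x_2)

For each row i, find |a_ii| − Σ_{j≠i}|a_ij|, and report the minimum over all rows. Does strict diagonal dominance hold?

row 1: |4| − (3) = 1
row 2: |4| − (1) = 3
minimum over rows = 1 → strictly diagonally dominant (convergence guaranteed)

1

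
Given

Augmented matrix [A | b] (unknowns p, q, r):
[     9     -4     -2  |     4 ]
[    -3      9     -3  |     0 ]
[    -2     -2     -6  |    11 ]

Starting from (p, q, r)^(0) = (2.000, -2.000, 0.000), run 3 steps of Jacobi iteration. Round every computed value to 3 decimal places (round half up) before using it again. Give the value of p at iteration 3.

-0.317

Iteration 1:
  p = (4 - (-4)·-2.000 - (-2)·0.000) / (9) = -0.444
  q = (0 - (-3)·2.000 - (-3)·0.000) / (9) = 0.667
  r = (11 - (-2)·2.000 - (-2)·-2.000) / (-6) = -1.833
Iteration 2:
  p = (4 - (-4)·0.667 - (-2)·-1.833) / (9) = 0.334
  q = (0 - (-3)·-0.444 - (-3)·-1.833) / (9) = -0.759
  r = (11 - (-2)·-0.444 - (-2)·0.667) / (-6) = -1.908
Iteration 3:
  p = (4 - (-4)·-0.759 - (-2)·-1.908) / (9) = -0.317
  q = (0 - (-3)·0.334 - (-3)·-1.908) / (9) = -0.525
  r = (11 - (-2)·0.334 - (-2)·-0.759) / (-6) = -1.692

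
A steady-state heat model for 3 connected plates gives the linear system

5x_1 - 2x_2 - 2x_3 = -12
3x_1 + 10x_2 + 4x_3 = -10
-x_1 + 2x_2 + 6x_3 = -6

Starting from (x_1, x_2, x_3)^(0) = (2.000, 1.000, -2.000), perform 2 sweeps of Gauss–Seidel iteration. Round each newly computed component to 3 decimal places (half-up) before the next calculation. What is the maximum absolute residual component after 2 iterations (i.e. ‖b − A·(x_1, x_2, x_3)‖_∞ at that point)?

Iteration 1:
  x_1 = (-12 - (-2)·1.000 - (-2)·-2.000) / (5) = -2.800
  x_2 = (-10 - (3)·-2.800 - (4)·-2.000) / (10) = 0.640
  x_3 = (-6 - (-1)·-2.800 - (2)·0.640) / (6) = -1.680
Iteration 2:
  x_1 = (-12 - (-2)·0.640 - (-2)·-1.680) / (5) = -2.816
  x_2 = (-10 - (3)·-2.816 - (4)·-1.680) / (10) = 0.517
  x_3 = (-6 - (-1)·-2.816 - (2)·0.517) / (6) = -1.642
Residual b − A·x = (-0.170, -0.154, 0.002); ∞-norm = 0.170

0.170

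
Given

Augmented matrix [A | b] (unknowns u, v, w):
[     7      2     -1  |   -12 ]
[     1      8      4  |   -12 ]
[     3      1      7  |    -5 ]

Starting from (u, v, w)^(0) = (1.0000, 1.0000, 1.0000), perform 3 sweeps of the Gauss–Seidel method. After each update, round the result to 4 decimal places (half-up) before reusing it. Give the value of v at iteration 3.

-1.3405

Iteration 1:
  u = (-12 - (2)·1.0000 - (-1)·1.0000) / (7) = -1.8571
  v = (-12 - (1)·-1.8571 - (4)·1.0000) / (8) = -1.7679
  w = (-5 - (3)·-1.8571 - (1)·-1.7679) / (7) = 0.3342
Iteration 2:
  u = (-12 - (2)·-1.7679 - (-1)·0.3342) / (7) = -1.1614
  v = (-12 - (1)·-1.1614 - (4)·0.3342) / (8) = -1.5219
  w = (-5 - (3)·-1.1614 - (1)·-1.5219) / (7) = 0.0009
Iteration 3:
  u = (-12 - (2)·-1.5219 - (-1)·0.0009) / (7) = -1.2793
  v = (-12 - (1)·-1.2793 - (4)·0.0009) / (8) = -1.3405
  w = (-5 - (3)·-1.2793 - (1)·-1.3405) / (7) = 0.0255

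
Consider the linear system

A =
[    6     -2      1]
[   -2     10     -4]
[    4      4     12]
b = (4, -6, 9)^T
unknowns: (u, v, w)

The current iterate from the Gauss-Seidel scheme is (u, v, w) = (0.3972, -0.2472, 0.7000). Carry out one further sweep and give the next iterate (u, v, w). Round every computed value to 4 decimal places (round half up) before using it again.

(0.4676, -0.2265, 0.6696)

One sweep:
  u = (4 - (-2)·-0.2472 - (1)·0.7000) / (6) = 0.4676
  v = (-6 - (-2)·0.4676 - (-4)·0.7000) / (10) = -0.2265
  w = (9 - (4)·0.4676 - (4)·-0.2265) / (12) = 0.6696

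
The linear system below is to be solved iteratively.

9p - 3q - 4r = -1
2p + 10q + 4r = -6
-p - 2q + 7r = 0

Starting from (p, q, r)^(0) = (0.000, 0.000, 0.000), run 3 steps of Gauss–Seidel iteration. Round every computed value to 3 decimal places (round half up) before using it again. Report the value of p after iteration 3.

-0.343

Iteration 1:
  p = (-1 - (-3)·0.000 - (-4)·0.000) / (9) = -0.111
  q = (-6 - (2)·-0.111 - (4)·0.000) / (10) = -0.578
  r = (0 - (-1)·-0.111 - (-2)·-0.578) / (7) = -0.181
Iteration 2:
  p = (-1 - (-3)·-0.578 - (-4)·-0.181) / (9) = -0.384
  q = (-6 - (2)·-0.384 - (4)·-0.181) / (10) = -0.451
  r = (0 - (-1)·-0.384 - (-2)·-0.451) / (7) = -0.184
Iteration 3:
  p = (-1 - (-3)·-0.451 - (-4)·-0.184) / (9) = -0.343
  q = (-6 - (2)·-0.343 - (4)·-0.184) / (10) = -0.458
  r = (0 - (-1)·-0.343 - (-2)·-0.458) / (7) = -0.180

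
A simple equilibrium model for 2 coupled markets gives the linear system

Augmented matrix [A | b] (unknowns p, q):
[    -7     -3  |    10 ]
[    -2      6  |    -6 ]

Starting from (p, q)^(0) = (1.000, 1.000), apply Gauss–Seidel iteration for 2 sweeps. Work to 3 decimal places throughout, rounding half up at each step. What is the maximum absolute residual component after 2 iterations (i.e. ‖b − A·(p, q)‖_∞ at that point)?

1.120

Iteration 1:
  p = (10 - (-3)·1.000) / (-7) = -1.857
  q = (-6 - (-2)·-1.857) / (6) = -1.619
Iteration 2:
  p = (10 - (-3)·-1.619) / (-7) = -0.735
  q = (-6 - (-2)·-0.735) / (6) = -1.245
Residual b − A·x = (1.120, 0.000); ∞-norm = 1.120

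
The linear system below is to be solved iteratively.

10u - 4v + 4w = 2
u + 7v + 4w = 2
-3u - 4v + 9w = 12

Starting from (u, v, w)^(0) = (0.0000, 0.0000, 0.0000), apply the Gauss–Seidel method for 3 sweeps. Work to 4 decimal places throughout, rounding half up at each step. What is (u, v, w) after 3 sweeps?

Iteration 1:
  u = (2 - (-4)·0.0000 - (4)·0.0000) / (10) = 0.2000
  v = (2 - (1)·0.2000 - (4)·0.0000) / (7) = 0.2571
  w = (12 - (-3)·0.2000 - (-4)·0.2571) / (9) = 1.5143
Iteration 2:
  u = (2 - (-4)·0.2571 - (4)·1.5143) / (10) = -0.3029
  v = (2 - (1)·-0.3029 - (4)·1.5143) / (7) = -0.5363
  w = (12 - (-3)·-0.3029 - (-4)·-0.5363) / (9) = 0.9940
Iteration 3:
  u = (2 - (-4)·-0.5363 - (4)·0.9940) / (10) = -0.4121
  v = (2 - (1)·-0.4121 - (4)·0.9940) / (7) = -0.2234
  w = (12 - (-3)·-0.4121 - (-4)·-0.2234) / (9) = 1.0967

(-0.4121, -0.2234, 1.0967)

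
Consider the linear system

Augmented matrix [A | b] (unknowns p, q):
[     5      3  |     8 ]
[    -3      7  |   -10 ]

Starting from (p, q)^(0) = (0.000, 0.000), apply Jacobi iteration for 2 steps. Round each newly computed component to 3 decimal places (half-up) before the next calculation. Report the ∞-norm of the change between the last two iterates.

0.857

Iteration 1:
  p = (8 - (3)·0.000) / (5) = 1.600
  q = (-10 - (-3)·0.000) / (7) = -1.429
Iteration 2:
  p = (8 - (3)·-1.429) / (5) = 2.457
  q = (-10 - (-3)·1.600) / (7) = -0.743
Change: (0.857, 0.686) → max |·| = 0.857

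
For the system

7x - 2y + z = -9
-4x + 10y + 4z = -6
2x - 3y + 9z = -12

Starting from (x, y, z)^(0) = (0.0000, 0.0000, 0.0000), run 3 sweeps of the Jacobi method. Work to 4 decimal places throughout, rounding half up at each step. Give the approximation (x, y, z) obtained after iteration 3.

Iteration 1:
  x = (-9 - (-2)·0.0000 - (1)·0.0000) / (7) = -1.2857
  y = (-6 - (-4)·0.0000 - (4)·0.0000) / (10) = -0.6000
  z = (-12 - (2)·0.0000 - (-3)·0.0000) / (9) = -1.3333
Iteration 2:
  x = (-9 - (-2)·-0.6000 - (1)·-1.3333) / (7) = -1.2667
  y = (-6 - (-4)·-1.2857 - (4)·-1.3333) / (10) = -0.5810
  z = (-12 - (2)·-1.2857 - (-3)·-0.6000) / (9) = -1.2476
Iteration 3:
  x = (-9 - (-2)·-0.5810 - (1)·-1.2476) / (7) = -1.2735
  y = (-6 - (-4)·-1.2667 - (4)·-1.2476) / (10) = -0.6076
  z = (-12 - (2)·-1.2667 - (-3)·-0.5810) / (9) = -1.2455

(-1.2735, -0.6076, -1.2455)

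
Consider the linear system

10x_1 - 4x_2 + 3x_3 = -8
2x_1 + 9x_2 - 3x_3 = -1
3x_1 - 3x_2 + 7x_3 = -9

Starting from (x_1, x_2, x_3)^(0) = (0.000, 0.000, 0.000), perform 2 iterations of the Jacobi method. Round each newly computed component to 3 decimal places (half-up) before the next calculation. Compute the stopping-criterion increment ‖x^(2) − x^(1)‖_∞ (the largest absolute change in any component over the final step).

0.341

Iteration 1:
  x_1 = (-8 - (-4)·0.000 - (3)·0.000) / (10) = -0.800
  x_2 = (-1 - (2)·0.000 - (-3)·0.000) / (9) = -0.111
  x_3 = (-9 - (3)·0.000 - (-3)·0.000) / (7) = -1.286
Iteration 2:
  x_1 = (-8 - (-4)·-0.111 - (3)·-1.286) / (10) = -0.459
  x_2 = (-1 - (2)·-0.800 - (-3)·-1.286) / (9) = -0.362
  x_3 = (-9 - (3)·-0.800 - (-3)·-0.111) / (7) = -0.990
Change: (0.341, -0.251, 0.296) → max |·| = 0.341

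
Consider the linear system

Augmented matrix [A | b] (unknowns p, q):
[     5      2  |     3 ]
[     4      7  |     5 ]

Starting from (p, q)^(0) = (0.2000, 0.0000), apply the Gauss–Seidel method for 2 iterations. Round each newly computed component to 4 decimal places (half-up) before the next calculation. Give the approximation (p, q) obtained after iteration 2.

(0.4514, 0.4563)

Iteration 1:
  p = (3 - (2)·0.0000) / (5) = 0.6000
  q = (5 - (4)·0.6000) / (7) = 0.3714
Iteration 2:
  p = (3 - (2)·0.3714) / (5) = 0.4514
  q = (5 - (4)·0.4514) / (7) = 0.4563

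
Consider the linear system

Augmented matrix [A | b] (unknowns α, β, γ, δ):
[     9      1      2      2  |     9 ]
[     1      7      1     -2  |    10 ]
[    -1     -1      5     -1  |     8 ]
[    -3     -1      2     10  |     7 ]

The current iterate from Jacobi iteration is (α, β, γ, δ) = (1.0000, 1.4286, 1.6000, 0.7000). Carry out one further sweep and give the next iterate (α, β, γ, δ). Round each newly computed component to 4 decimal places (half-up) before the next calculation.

One sweep:
  α = (9 - (1)·1.4286 - (2)·1.6000 - (2)·0.7000) / (9) = 0.3302
  β = (10 - (1)·1.0000 - (1)·1.6000 - (-2)·0.7000) / (7) = 1.2571
  γ = (8 - (-1)·1.0000 - (-1)·1.4286 - (-1)·0.7000) / (5) = 2.2257
  δ = (7 - (-3)·1.0000 - (-1)·1.4286 - (2)·1.6000) / (10) = 0.8229

(0.3302, 1.2571, 2.2257, 0.8229)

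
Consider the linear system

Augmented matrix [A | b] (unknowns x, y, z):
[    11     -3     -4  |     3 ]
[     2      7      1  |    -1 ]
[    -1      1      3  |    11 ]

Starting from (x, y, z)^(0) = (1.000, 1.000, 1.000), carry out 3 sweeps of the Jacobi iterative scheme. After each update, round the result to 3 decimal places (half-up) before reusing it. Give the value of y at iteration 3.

Iteration 1:
  x = (3 - (-3)·1.000 - (-4)·1.000) / (11) = 0.909
  y = (-1 - (2)·1.000 - (1)·1.000) / (7) = -0.571
  z = (11 - (-1)·1.000 - (1)·1.000) / (3) = 3.667
Iteration 2:
  x = (3 - (-3)·-0.571 - (-4)·3.667) / (11) = 1.450
  y = (-1 - (2)·0.909 - (1)·3.667) / (7) = -0.926
  z = (11 - (-1)·0.909 - (1)·-0.571) / (3) = 4.160
Iteration 3:
  x = (3 - (-3)·-0.926 - (-4)·4.160) / (11) = 1.533
  y = (-1 - (2)·1.450 - (1)·4.160) / (7) = -1.151
  z = (11 - (-1)·1.450 - (1)·-0.926) / (3) = 4.459

-1.151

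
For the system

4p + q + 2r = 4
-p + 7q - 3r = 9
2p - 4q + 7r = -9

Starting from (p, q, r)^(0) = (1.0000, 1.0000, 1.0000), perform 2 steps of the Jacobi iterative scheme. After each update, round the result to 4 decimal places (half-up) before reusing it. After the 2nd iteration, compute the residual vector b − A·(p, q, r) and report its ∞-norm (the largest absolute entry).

Iteration 1:
  p = (4 - (1)·1.0000 - (2)·1.0000) / (4) = 0.2500
  q = (9 - (-1)·1.0000 - (-3)·1.0000) / (7) = 1.8571
  r = (-9 - (2)·1.0000 - (-4)·1.0000) / (7) = -1.0000
Iteration 2:
  p = (4 - (1)·1.8571 - (2)·-1.0000) / (4) = 1.0357
  q = (9 - (-1)·0.2500 - (-3)·-1.0000) / (7) = 0.8929
  r = (-9 - (2)·0.2500 - (-4)·1.8571) / (7) = -0.2959
Residual b − A·x = (-0.4439, 2.8977, -5.4285); ∞-norm = 5.4285

5.4285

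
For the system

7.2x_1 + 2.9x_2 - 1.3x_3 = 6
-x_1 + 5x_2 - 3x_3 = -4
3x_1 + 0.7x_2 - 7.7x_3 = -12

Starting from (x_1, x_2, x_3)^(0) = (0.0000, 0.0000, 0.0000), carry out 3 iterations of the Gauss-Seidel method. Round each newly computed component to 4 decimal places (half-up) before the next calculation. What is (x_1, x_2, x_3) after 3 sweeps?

(0.9908, 0.6963, 2.0078)

Iteration 1:
  x_1 = (6 - (2.9)·0.0000 - (-1.3)·0.0000) / (7.2) = 0.8333
  x_2 = (-4 - (-1)·0.8333 - (-3)·0.0000) / (5) = -0.6333
  x_3 = (-12 - (3)·0.8333 - (0.7)·-0.6333) / (-7.7) = 1.8255
Iteration 2:
  x_1 = (6 - (2.9)·-0.6333 - (-1.3)·1.8255) / (7.2) = 1.4180
  x_2 = (-4 - (-1)·1.4180 - (-3)·1.8255) / (5) = 0.5789
  x_3 = (-12 - (3)·1.4180 - (0.7)·0.5789) / (-7.7) = 2.1635
Iteration 3:
  x_1 = (6 - (2.9)·0.5789 - (-1.3)·2.1635) / (7.2) = 0.9908
  x_2 = (-4 - (-1)·0.9908 - (-3)·2.1635) / (5) = 0.6963
  x_3 = (-12 - (3)·0.9908 - (0.7)·0.6963) / (-7.7) = 2.0078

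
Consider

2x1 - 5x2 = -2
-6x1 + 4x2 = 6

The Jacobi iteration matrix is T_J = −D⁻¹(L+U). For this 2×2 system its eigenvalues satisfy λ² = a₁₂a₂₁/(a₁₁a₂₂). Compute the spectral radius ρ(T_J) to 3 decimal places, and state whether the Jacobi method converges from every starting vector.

a₁₂a₂₁/(a₁₁a₂₂) = (-5)·(-6) / ((2)·(4)) = 3.750000
ρ = √|3.750000| = √3.750000 = 1.936
ρ > 1, so Jacobi diverges

1.936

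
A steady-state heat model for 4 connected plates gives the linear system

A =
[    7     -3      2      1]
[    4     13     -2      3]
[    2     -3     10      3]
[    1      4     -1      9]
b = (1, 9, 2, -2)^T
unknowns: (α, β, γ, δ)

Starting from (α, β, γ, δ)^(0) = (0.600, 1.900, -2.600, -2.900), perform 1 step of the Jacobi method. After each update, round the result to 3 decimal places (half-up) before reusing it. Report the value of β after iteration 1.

Iteration 1:
  α = (1 - (-3)·1.900 - (2)·-2.600 - (1)·-2.900) / (7) = 2.114
  β = (9 - (4)·0.600 - (-2)·-2.600 - (3)·-2.900) / (13) = 0.777
  γ = (2 - (2)·0.600 - (-3)·1.900 - (3)·-2.900) / (10) = 1.520
  δ = (-2 - (1)·0.600 - (4)·1.900 - (-1)·-2.600) / (9) = -1.422

0.777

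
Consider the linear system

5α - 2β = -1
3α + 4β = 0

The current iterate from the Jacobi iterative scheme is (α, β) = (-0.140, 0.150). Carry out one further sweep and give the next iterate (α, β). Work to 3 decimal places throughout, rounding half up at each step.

(-0.140, 0.105)

One sweep:
  α = (-1 - (-2)·0.150) / (5) = -0.140
  β = (0 - (3)·-0.140) / (4) = 0.105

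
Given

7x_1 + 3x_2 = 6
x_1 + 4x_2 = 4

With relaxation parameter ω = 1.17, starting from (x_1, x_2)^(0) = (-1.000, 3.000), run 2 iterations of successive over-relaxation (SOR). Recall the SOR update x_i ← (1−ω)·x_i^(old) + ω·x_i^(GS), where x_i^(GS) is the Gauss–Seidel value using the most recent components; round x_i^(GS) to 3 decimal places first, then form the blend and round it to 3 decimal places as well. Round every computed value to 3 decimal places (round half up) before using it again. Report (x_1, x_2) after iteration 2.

(0.680, 0.842)

Iteration 1:
  x_1: GS value = (6 - (3)·3.000) / (7) = -0.429;  x_1 ← (1−ω)·-1.000 + ω·-0.429 = -0.332
  x_2: GS value = (4 - (1)·-0.332) / (4) = 1.083;  x_2 ← (1−ω)·3.000 + ω·1.083 = 0.757
Iteration 2:
  x_1: GS value = (6 - (3)·0.757) / (7) = 0.533;  x_1 ← (1−ω)·-0.332 + ω·0.533 = 0.680
  x_2: GS value = (4 - (1)·0.680) / (4) = 0.830;  x_2 ← (1−ω)·0.757 + ω·0.830 = 0.842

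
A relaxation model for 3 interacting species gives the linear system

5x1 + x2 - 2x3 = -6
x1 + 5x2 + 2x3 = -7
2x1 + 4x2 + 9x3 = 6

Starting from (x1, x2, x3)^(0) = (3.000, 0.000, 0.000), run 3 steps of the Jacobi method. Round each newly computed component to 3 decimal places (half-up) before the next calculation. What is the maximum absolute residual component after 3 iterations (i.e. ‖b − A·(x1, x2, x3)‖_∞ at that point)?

Iteration 1:
  x1 = (-6 - (1)·0.000 - (-2)·0.000) / (5) = -1.200
  x2 = (-7 - (1)·3.000 - (2)·0.000) / (5) = -2.000
  x3 = (6 - (2)·3.000 - (4)·0.000) / (9) = 0.000
Iteration 2:
  x1 = (-6 - (1)·-2.000 - (-2)·0.000) / (5) = -0.800
  x2 = (-7 - (1)·-1.200 - (2)·0.000) / (5) = -1.160
  x3 = (6 - (2)·-1.200 - (4)·-2.000) / (9) = 1.822
Iteration 3:
  x1 = (-6 - (1)·-1.160 - (-2)·1.822) / (5) = -0.239
  x2 = (-7 - (1)·-0.800 - (2)·1.822) / (5) = -1.969
  x3 = (6 - (2)·-0.800 - (4)·-1.160) / (9) = 1.360
Residual b − A·x = (-0.116, 0.364, 2.114); ∞-norm = 2.114

2.114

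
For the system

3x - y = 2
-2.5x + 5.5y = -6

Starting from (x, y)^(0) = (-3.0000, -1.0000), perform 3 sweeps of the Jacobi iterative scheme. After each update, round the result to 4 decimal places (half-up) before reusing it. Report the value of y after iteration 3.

Iteration 1:
  x = (2 - (-1)·-1.0000) / (3) = 0.3333
  y = (-6 - (-2.5)·-3.0000) / (5.5) = -2.4545
Iteration 2:
  x = (2 - (-1)·-2.4545) / (3) = -0.1515
  y = (-6 - (-2.5)·0.3333) / (5.5) = -0.9394
Iteration 3:
  x = (2 - (-1)·-0.9394) / (3) = 0.3535
  y = (-6 - (-2.5)·-0.1515) / (5.5) = -1.1598

-1.1598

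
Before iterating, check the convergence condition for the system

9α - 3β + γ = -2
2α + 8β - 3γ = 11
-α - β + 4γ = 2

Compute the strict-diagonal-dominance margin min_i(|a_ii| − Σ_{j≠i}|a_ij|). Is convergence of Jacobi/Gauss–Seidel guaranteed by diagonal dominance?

2

row 1: |9| − (3+1) = 5
row 2: |8| − (2+3) = 3
row 3: |4| − (1+1) = 2
minimum over rows = 2 → strictly diagonally dominant (convergence guaranteed)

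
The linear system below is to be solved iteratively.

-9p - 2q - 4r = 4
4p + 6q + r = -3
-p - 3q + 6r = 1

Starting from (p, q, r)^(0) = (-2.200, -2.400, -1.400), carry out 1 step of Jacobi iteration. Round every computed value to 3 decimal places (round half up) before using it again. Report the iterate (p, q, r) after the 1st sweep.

(0.711, 1.200, -1.400)

Iteration 1:
  p = (4 - (-2)·-2.400 - (-4)·-1.400) / (-9) = 0.711
  q = (-3 - (4)·-2.200 - (1)·-1.400) / (6) = 1.200
  r = (1 - (-1)·-2.200 - (-3)·-2.400) / (6) = -1.400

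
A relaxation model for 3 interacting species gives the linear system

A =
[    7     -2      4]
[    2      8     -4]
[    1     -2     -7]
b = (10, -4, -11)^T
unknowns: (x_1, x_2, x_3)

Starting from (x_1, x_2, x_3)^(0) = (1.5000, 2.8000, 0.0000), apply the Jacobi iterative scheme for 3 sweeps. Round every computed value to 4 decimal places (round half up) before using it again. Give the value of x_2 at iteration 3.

0.4161

Iteration 1:
  x_1 = (10 - (-2)·2.8000 - (4)·0.0000) / (7) = 2.2286
  x_2 = (-4 - (2)·1.5000 - (-4)·0.0000) / (8) = -0.8750
  x_3 = (-11 - (1)·1.5000 - (-2)·2.8000) / (-7) = 0.9857
Iteration 2:
  x_1 = (10 - (-2)·-0.8750 - (4)·0.9857) / (7) = 0.6153
  x_2 = (-4 - (2)·2.2286 - (-4)·0.9857) / (8) = -0.5643
  x_3 = (-11 - (1)·2.2286 - (-2)·-0.8750) / (-7) = 2.1398
Iteration 3:
  x_1 = (10 - (-2)·-0.5643 - (4)·2.1398) / (7) = 0.0446
  x_2 = (-4 - (2)·0.6153 - (-4)·2.1398) / (8) = 0.4161
  x_3 = (-11 - (1)·0.6153 - (-2)·-0.5643) / (-7) = 1.8206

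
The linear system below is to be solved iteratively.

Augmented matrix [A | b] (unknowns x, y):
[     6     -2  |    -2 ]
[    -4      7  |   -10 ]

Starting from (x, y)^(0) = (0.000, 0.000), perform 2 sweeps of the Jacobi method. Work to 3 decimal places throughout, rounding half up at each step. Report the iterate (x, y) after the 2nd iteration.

(-0.810, -1.619)

Iteration 1:
  x = (-2 - (-2)·0.000) / (6) = -0.333
  y = (-10 - (-4)·0.000) / (7) = -1.429
Iteration 2:
  x = (-2 - (-2)·-1.429) / (6) = -0.810
  y = (-10 - (-4)·-0.333) / (7) = -1.619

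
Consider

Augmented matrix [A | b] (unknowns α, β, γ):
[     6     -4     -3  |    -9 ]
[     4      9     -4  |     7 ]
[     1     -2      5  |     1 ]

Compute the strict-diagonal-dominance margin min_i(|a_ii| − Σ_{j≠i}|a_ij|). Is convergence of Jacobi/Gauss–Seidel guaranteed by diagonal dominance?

row 1: |6| − (4+3) = -1
row 2: |9| − (4+4) = 1
row 3: |5| − (1+2) = 2
minimum over rows = -1 → not strictly diagonally dominant

-1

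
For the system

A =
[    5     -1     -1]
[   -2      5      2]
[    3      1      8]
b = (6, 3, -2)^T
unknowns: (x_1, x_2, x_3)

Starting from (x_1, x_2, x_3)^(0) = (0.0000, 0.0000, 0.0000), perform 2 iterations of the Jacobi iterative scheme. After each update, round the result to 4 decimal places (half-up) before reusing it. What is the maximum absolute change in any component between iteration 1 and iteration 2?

0.5800

Iteration 1:
  x_1 = (6 - (-1)·0.0000 - (-1)·0.0000) / (5) = 1.2000
  x_2 = (3 - (-2)·0.0000 - (2)·0.0000) / (5) = 0.6000
  x_3 = (-2 - (3)·0.0000 - (1)·0.0000) / (8) = -0.2500
Iteration 2:
  x_1 = (6 - (-1)·0.6000 - (-1)·-0.2500) / (5) = 1.2700
  x_2 = (3 - (-2)·1.2000 - (2)·-0.2500) / (5) = 1.1800
  x_3 = (-2 - (3)·1.2000 - (1)·0.6000) / (8) = -0.7750
Change: (0.0700, 0.5800, -0.5250) → max |·| = 0.5800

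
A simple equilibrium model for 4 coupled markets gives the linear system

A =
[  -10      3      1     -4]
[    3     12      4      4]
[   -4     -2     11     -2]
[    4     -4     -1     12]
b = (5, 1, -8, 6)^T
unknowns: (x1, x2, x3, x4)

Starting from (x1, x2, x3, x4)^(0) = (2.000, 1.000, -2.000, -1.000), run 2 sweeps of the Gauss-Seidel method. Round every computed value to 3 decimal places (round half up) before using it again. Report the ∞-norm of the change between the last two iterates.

Iteration 1:
  x1 = (5 - (3)·1.000 - (1)·-2.000 - (-4)·-1.000) / (-10) = 0.000
  x2 = (1 - (3)·0.000 - (4)·-2.000 - (4)·-1.000) / (12) = 1.083
  x3 = (-8 - (-4)·0.000 - (-2)·1.083 - (-2)·-1.000) / (11) = -0.712
  x4 = (6 - (4)·0.000 - (-4)·1.083 - (-1)·-0.712) / (12) = 0.802
Iteration 2:
  x1 = (5 - (3)·1.083 - (1)·-0.712 - (-4)·0.802) / (-10) = -0.567
  x2 = (1 - (3)·-0.567 - (4)·-0.712 - (4)·0.802) / (12) = 0.195
  x3 = (-8 - (-4)·-0.567 - (-2)·0.195 - (-2)·0.802) / (11) = -0.752
  x4 = (6 - (4)·-0.567 - (-4)·0.195 - (-1)·-0.752) / (12) = 0.691
Change: (-0.567, -0.888, -0.040, -0.111) → max |·| = 0.888

0.888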